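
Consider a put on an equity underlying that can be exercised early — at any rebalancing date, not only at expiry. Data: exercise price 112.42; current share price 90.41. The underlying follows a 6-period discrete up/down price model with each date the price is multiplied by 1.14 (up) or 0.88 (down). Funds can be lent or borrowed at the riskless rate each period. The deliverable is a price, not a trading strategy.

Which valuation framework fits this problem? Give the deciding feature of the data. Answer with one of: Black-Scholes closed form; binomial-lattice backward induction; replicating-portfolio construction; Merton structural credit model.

Key observation: with exercise allowed before expiry on a discrete up/down model (6 steps from spot 90.41), the strike-112.42 put's value must be rolled back through the tree testing early exercise at each node.

framework: binomial-lattice backward induction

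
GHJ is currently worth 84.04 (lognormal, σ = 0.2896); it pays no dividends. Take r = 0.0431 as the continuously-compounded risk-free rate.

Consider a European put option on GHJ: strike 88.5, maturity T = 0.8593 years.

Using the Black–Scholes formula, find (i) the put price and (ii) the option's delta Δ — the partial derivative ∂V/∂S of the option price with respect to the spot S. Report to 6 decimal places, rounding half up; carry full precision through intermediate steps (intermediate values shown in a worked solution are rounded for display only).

σ√T = 0.2896·√0.8593 = 0.268455
d₁ = (ln(S/K) + (r+σ²/2)T) / (σ√T) = (ln(84.04/88.5) + (0.0431+0.2896²/2)·0.8593) / 0.268455 = (-0.051710 + 0.073070) / 0.268455 = 0.079567
d₂ = d₁ − σ√T = 0.079567 − 0.268455 = -0.188888
e^{−rT} = 0.963642
N(−d₁) = 0.468291,  N(−d₂) = 0.574910
Put price V = K·e^{−rT}·N(−d₂) − S·N(−d₁) = 49.029603 − 39.355164 = 9.674440
Δ = −N(−d₁) = -0.468291

price = 9.674440
Δ = -0.468291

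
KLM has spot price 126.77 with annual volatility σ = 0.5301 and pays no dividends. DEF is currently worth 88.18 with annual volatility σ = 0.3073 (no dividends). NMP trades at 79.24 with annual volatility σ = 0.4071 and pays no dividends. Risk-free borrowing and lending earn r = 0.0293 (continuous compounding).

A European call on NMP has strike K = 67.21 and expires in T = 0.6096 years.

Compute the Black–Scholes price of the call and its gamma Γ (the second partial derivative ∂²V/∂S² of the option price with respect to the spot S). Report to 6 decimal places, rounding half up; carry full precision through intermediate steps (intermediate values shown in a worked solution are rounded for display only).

σ√T = 0.4071·√0.6096 = 0.317851
d₁ = (ln(S/K) + (r+σ²/2)T) / (σ√T) = (ln(79.24/67.21) + (0.0293+0.4071²/2)·0.6096) / 0.317851 = (0.164659 + 0.068376) / 0.317851 = 0.733158
d₂ = d₁ − σ√T = 0.733158 − 0.317851 = 0.415307
e^{−rT} = 0.982297
N(d₁) = 0.768269,  N(d₂) = 0.661042
Call price V = S·N(d₁) − K·e^{−rT}·N(d₂) = 60.877639 − 43.642093 = 17.235546
φ(d₁) = (1/√(2π))·e^{−d₁²/2} = 0.304922
Γ = φ(d₁) / (S·σ·√T) = 0.012107

price = 17.235546
Γ = 0.012107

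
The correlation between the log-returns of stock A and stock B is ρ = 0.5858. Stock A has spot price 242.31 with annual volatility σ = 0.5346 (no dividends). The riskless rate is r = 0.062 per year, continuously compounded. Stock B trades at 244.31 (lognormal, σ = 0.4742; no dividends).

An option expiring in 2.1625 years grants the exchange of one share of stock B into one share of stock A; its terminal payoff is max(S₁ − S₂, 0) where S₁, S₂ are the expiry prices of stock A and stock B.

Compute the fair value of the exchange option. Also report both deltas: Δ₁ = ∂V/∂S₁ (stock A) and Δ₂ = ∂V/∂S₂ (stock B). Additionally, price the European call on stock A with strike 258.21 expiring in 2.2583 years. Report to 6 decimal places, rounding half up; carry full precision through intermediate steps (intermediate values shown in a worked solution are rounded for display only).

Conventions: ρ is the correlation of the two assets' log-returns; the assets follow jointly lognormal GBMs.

exchange price = 63.734719
Δ1 = 0.628457
Δ2 = -0.362436
price(stock A call K=258.21) = 82.068788

σ_eff = √(σ₁² + σ₂² − 2ρσ₁σ₂) = √(0.5346² + 0.4742² − 2·0.5858·0.5346·0.4742) = 0.462227
d₁ = (ln(S₁/S₂) + (q₂ − q₁ + σ_eff²/2)T) / (σ_eff√T) = (ln(242.31/244.31) + (0.0 − 0.0 + 0.106827)·2.1625) / 0.679725 = 0.327769
d₂ = d₁ − σ_eff√T = 0.327769 − 0.679725 = -0.351956
N(d₁) = 0.628457,  N(d₂) = 0.362436
V = S₁·e^{−q₁T}·N(d₁) − S₂·e^{−q₂T}·N(d₂) = 152.281405 − 88.546685 = 63.734719
Δ₁ = e^{−q₁T}·N(d₁) = 0.628457;  Δ₂ = −e^{−q₂T}·N(d₂) = -0.362436
[vanilla: stock A call K=258.21]
σ√T = 0.5346·√2.2583 = 0.803378
d₁ = (ln(S/K) + (r+σ²/2)T) / (σ√T) = (ln(242.31/258.21) + (0.062+0.5346²/2)·2.2583) / 0.803378 = (-0.063555 + 0.462722) / 0.803378 = 0.496861
d₂ = d₁ − σ√T = 0.496861 − 0.803378 = -0.306517
e^{−rT} = 0.869346
N(d₁) = 0.690357,  N(d₂) = 0.379606
price = S·N(d₁) − K·e^{−rT}·N(d₂) = 167.280286 − 85.211497 = 82.068788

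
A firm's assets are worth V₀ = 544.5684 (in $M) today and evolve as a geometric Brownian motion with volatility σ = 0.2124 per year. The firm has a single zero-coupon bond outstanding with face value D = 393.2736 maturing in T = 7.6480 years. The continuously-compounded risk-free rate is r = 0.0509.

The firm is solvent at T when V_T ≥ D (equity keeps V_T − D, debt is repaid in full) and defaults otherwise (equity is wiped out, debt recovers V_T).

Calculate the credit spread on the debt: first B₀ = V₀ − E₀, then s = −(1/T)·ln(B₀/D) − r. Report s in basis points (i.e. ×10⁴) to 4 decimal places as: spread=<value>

Apply the equity-as-call identities (strike 393.2736, horizon 7.6480 years):
d₁ = [ln(V₀/D) + (r + σ²/2)T] / (σ√T)
   = [ln(544.5684/393.2736) + (0.0509 + 0.5·0.2124²)·7.6480] / (0.2124·√7.6480)
   = [0.325488 + 0.561798] / 0.587393 = 1.510551
d₂ = d₁ − σ√T = 1.510551 − 0.587393 = 0.923158
N(d₁) = 0.934549,  N(d₂) = 0.822038,  e^(−rT) = 0.677542
E₀ = V₀·N(d₁) − D·e^(−rT)·N(d₂)
   = 544.5684·0.934549 − 393.2736·0.677542·0.822038 = 289.885845
B₀ = V₀ − E₀ = 544.5684 − 289.885845 = 254.682555
spread = −(1/T)·ln(B₀/D) − r = −(1/7.6480)·ln(254.682555/393.2736) − 0.0509 = 0.00591063
in basis points: 0.00591063 × 10⁴ = 59.1063 bp

spread=59.1063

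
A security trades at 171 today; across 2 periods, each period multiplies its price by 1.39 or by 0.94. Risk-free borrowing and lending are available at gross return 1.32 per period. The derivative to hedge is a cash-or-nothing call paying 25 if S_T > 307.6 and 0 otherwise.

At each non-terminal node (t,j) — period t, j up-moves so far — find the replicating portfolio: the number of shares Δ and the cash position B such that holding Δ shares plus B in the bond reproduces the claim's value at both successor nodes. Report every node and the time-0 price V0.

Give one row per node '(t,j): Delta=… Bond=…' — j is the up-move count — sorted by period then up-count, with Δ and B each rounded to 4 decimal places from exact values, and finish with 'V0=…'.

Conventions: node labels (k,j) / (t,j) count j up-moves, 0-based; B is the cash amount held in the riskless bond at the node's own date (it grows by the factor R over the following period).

Under the risk-neutral measure, an up-move has probability p* = (R−d)/(u−d) = 0.8444 and values discount at R = 1.32.
Terminal payoffs: V(2,0)=0.0000, V(2,1)=0.0000, V(2,2)=25.0000
(1,0): S=160.7400. Δ = (V_up−V_dn)/(S_up−S_dn) = (0.0000−0.0000)/(223.4286−151.0956) = 0.0000. V = [p*·0.0000 + (1−p*)·0.0000]/1.32 = 0.0000. B = V − Δ·S = 0.0000.
(1,1): S=237.6900. Δ = (V_up−V_dn)/(S_up−S_dn) = (25.0000−0.0000)/(330.3891−223.4286) = 0.2337. V = [p*·25.0000 + (1−p*)·0.0000]/1.32 = 15.9933. B = V − Δ·S = -39.5623.
(0,0): S=171.0000. Δ = (V_up−V_dn)/(S_up−S_dn) = (15.9933−0.0000)/(237.6900−160.7400) = 0.2078. V = [p*·15.9933 + (1−p*)·0.0000]/1.32 = 10.2314. B = V − Δ·S = -25.3092.
Check: Δ(0,0)·S0 + B(0,0) = 10.2314 = V0.

(0,0): Delta=0.2078 Bond=-25.3092
(1,0): Delta=0.0000 Bond=0.0000
(1,1): Delta=0.2337 Bond=-39.5623
V0=10.2314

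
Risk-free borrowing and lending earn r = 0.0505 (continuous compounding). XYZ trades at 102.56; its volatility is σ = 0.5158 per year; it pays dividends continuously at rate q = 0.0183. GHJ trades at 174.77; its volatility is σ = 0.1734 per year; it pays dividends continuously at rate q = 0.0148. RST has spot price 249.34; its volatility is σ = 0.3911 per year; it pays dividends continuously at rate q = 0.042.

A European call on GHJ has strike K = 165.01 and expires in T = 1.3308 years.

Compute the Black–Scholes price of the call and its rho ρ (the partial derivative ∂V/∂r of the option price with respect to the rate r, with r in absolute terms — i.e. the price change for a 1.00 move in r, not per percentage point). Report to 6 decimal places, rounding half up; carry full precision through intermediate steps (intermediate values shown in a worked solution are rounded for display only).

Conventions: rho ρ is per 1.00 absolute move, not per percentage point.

price = 23.248836
ρ = 136.435692

σ√T = 0.1734·√1.3308 = 0.200035
d₁ = (ln(S/K) + (r−q+σ²/2)T) / (σ√T) = (ln(174.77/165.01) + (0.0505−0.0148+0.1734²/2)·1.3308) / 0.200035 = (0.057465 + 0.067517) / 0.200035 = 0.624798
d₂ = d₁ − σ√T = 0.624798 − 0.200035 = 0.424763
e^{−rT} = 0.935003
e^{−qT} = 0.980497
N(d₁) = 0.733948,  N(d₂) = 0.664495
Call price V = S·e^{−qT}·N(d₁) − K·e^{−rT}·N(d₂) = 125.770396 − 102.521560 = 23.248836
ρ = K·T·e^{−rT}·N(d₂) = 136.435692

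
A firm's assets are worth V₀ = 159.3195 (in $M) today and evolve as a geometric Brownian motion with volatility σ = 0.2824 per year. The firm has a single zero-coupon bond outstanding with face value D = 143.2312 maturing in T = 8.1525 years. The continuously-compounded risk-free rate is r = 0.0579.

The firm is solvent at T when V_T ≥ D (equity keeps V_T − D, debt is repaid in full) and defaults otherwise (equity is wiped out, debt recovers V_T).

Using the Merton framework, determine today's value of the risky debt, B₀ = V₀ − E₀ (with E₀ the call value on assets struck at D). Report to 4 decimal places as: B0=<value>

B0=76.5958

Apply the equity-as-call identities (strike 143.2312, horizon 8.1525 years):
d₁ = [ln(V₀/D) + (r + σ²/2)T] / (σ√T)
   = [ln(159.3195/143.2312) + (0.0579 + 0.5·0.2824²)·8.1525] / (0.2824·√8.1525)
   = [0.106452 + 0.797110] / 0.806325 = 1.120592
d₂ = d₁ − σ√T = 1.120592 − 0.806325 = 0.314267
N(d₁) = 0.868769,  N(d₂) = 0.623341,  e^(−rT) = 0.623735
E₀ = V₀·N(d₁) − D·e^(−rT)·N(d₂)
   = 159.3195·0.868769 − 143.2312·0.623735·0.623341 = 82.723657
B₀ = V₀ − E₀ = 159.3195 − 82.723657 = 76.595843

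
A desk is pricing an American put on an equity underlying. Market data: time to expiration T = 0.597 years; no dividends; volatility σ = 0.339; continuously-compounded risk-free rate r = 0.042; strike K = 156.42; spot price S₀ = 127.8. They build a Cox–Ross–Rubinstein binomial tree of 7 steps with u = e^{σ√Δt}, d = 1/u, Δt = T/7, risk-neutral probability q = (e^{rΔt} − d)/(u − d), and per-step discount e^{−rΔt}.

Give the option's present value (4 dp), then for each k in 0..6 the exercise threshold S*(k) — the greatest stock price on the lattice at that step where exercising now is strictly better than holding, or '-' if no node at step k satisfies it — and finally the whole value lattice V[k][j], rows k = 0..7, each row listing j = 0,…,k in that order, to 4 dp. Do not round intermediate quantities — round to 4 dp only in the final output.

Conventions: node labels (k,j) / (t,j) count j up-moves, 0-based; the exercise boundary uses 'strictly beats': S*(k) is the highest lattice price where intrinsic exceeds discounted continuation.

price = 31.5705
boundary = - - 104.8431 115.7538 104.8431 115.7538 127.8000
tree:
31.5705
41.0512 22.0644
51.5769 30.5410 13.5202
61.4591 40.6662 20.3656 6.5889
70.4100 51.5769 29.5010 11.1325 1.9710
78.5171 61.4591 40.6662 18.2501 3.9043 0.0000
85.8600 70.4100 51.5769 28.6200 7.7340 0.0000 0.0000
92.5109 78.5171 61.4591 40.6662 15.3202 0.0000 0.0000 0.0000

Δt=0.08529  u=1.10407  d=0.90574  q=0.49336  discount=0.99642
step 7 (expiry): payoffs max(K−S,0) = 92.5109 78.5171 61.4591 40.6662 15.3202 0.0000 0.0000 0.0000
step 6: (k=6,j=0): S=70.5600, K−S=85.8600, hold=85.3007 ⇒ V=85.8600 exercise | (k=6,j=1): S=86.0100, K−S=70.4100, hold=69.8507 ⇒ V=70.4100 exercise | (k=6,j=2): S=104.8431, K−S=51.5769, hold=51.0176 ⇒ V=51.5769 exercise | (k=6,j=3): S=127.8000, K−S=28.6200, hold=28.0607 ⇒ V=28.6200 exercise | (k=6,j=4): S=155.7836, K−S=0.6364, hold=7.7340 ⇒ V=7.7340 continue | (k=6,j=5): S=189.8946, K−S=0.0000, hold=0.0000 ⇒ V=0.0000 continue | (k=6,j=6): S=231.4746, K−S=0.0000, hold=0.0000 ⇒ V=0.0000 continue  boundary S*=127.8000
step 5: (k=5,j=0): S=77.9029, K−S=78.5171, hold=77.9578 ⇒ V=78.5171 exercise | (k=5,j=1): S=94.9609, K−S=61.4591, hold=60.8999 ⇒ V=61.4591 exercise | (k=5,j=2): S=115.7538, K−S=40.6662, hold=40.1069 ⇒ V=40.6662 exercise | (k=5,j=3): S=141.0998, K−S=15.3202, hold=18.2501 ⇒ V=18.2501 continue | (k=5,j=4): S=171.9955, K−S=0.0000, hold=3.9043 ⇒ V=3.9043 continue | (k=5,j=5): S=209.6563, K−S=0.0000, hold=0.0000 ⇒ V=0.0000 continue  boundary S*=115.7538
step 4: (k=4,j=0): S=86.0100, K−S=70.4100, hold=69.8507 ⇒ V=70.4100 exercise | (k=4,j=1): S=104.8431, K−S=51.5769, hold=51.0176 ⇒ V=51.5769 exercise | (k=4,j=2): S=127.8000, K−S=28.6200, hold=29.5010 ⇒ V=29.5010 continue | (k=4,j=3): S=155.7836, K−S=0.6364, hold=11.1325 ⇒ V=11.1325 continue | (k=4,j=4): S=189.8946, K−S=0.0000, hold=1.9710 ⇒ V=1.9710 continue  boundary S*=104.8431
step 3: (k=3,j=0): S=94.9609, K−S=61.4591, hold=60.8999 ⇒ V=61.4591 exercise | (k=3,j=1): S=115.7538, K−S=40.6662, hold=40.5400 ⇒ V=40.6662 exercise | (k=3,j=2): S=141.0998, K−S=15.3202, hold=20.3656 ⇒ V=20.3656 continue | (k=3,j=3): S=171.9955, K−S=0.0000, hold=6.5889 ⇒ V=6.5889 continue  boundary S*=115.7538
step 2: (k=2,j=0): S=104.8431, K−S=51.5769, hold=51.0176 ⇒ V=51.5769 exercise | (k=2,j=1): S=127.8000, K−S=28.6200, hold=30.5410 ⇒ V=30.5410 continue | (k=2,j=2): S=155.7836, K−S=0.6364, hold=13.5202 ⇒ V=13.5202 continue  boundary S*=104.8431
step 1: (k=1,j=0): S=115.7538, K−S=40.6662, hold=41.0512 ⇒ V=41.0512 continue | (k=1,j=1): S=141.0998, K−S=15.3202, hold=22.0644 ⇒ V=22.0644 continue  boundary S*=-
step 0: (k=0,j=0): S=127.8000, K−S=28.6200, hold=31.5705 ⇒ V=31.5705 continue  boundary S*=-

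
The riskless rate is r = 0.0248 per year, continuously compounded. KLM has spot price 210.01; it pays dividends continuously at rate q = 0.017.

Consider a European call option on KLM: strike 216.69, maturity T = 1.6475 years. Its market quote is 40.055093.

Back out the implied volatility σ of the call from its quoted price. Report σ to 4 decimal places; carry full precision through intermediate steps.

sigma = 0.4017

At σ = 0.4017 the Black–Scholes value reproduces the quote:
σ√T = 0.4017·√1.6475 = 0.515602
d₁ = (ln(S/K) + (r−q+σ²/2)T) / (σ√T) = (ln(210.01/216.69) + (0.0248−0.017+0.4017²/2)·1.6475) / 0.515602 = (-0.031313 + 0.145773) / 0.515602 = 0.221994
d₂ = d₁ − σ√T = 0.221994 − 0.515602 = -0.293608
e^{−rT} = 0.959965
e^{−qT} = 0.972381
N(d₁) = 0.587841,  N(d₂) = 0.384529
V = S·e^{−qT}·N(d₁) − K·e^{−rT}·N(d₂) = 120.042812 − 79.987719 = 40.055093 (matching the quote); vega is positive throughout, so no other σ reproduces this price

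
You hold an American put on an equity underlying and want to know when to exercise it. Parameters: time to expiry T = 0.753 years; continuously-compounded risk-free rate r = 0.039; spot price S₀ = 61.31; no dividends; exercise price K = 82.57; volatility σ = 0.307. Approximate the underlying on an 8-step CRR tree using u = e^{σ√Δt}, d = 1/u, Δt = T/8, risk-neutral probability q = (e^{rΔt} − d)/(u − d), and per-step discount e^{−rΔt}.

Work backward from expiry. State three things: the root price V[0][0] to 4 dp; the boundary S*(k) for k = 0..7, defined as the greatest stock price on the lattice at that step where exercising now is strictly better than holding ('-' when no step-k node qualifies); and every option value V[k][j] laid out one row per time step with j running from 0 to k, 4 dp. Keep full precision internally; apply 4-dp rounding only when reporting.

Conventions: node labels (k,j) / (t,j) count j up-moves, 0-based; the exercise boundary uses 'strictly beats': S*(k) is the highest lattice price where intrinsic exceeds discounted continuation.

price = 21.5600
boundary = - 55.7990 50.7834 55.7990 61.3100 55.7990 61.3100 67.3653
tree:
21.5600
26.7710 16.4241
31.7866 21.3402 11.5498
36.3514 26.7710 15.9793 7.1339
40.5059 31.7866 21.2600 10.7311 3.5312
44.2869 36.3514 26.7710 15.4983 5.9659 1.0830
47.7281 40.5059 31.7866 21.2600 9.7577 2.1566 0.0000
50.8599 44.2869 36.3514 26.7710 15.2047 4.2944 0.0000 0.0000
53.7103 47.7281 40.5059 31.7866 21.2600 8.5514 0.0000 0.0000 0.0000

Δt=0.09413, u=1.09877, d=0.91011, q=0.49596, disc=e^(-rΔt)=0.99634
k=8 terminal: V=max(K-S,0) → 53.7103 47.7281 40.5059 31.7866 21.2600 8.5514 0.0000 0.0000 0.0000
k=7: j=0 S=31.7101 intr=50.8599 cont=50.5574 V=50.8599[EX]; j=1 S=38.2831 intr=44.2869 cont=43.9844 V=44.2869[EX]; j=2 S=46.2186 intr=36.3514 cont=36.0489 V=36.3514[EX]; j=3 S=55.7990 intr=26.7710 cont=26.4684 V=26.7710[EX]; j=4 S=67.3653 intr=15.2047 cont=14.9022 V=15.2047[EX]; j=5 S=81.3291 intr=1.2409 cont=4.2944 V=4.2944[hold]; j=6 S=98.1874 intr=0.0000 cont=0.0000 V=0.0000[hold]; j=7 S=118.5402 intr=0.0000 cont=0.0000 V=0.0000[hold]  S*(7)=67.3653
k=6: j=0 S=34.8419 intr=47.7281 cont=47.4255 V=47.7281[EX]; j=1 S=42.0641 intr=40.5059 cont=40.2033 V=40.5059[EX]; j=2 S=50.7834 intr=31.7866 cont=31.4841 V=31.7866[EX]; j=3 S=61.3100 intr=21.2600 cont=20.9575 V=21.2600[EX]; j=4 S=74.0186 intr=8.5514 cont=9.7577 V=9.7577[hold]; j=5 S=89.3616 intr=0.0000 cont=2.1566 V=2.1566[hold]; j=6 S=107.8849 intr=0.0000 cont=0.0000 V=0.0000[hold]  S*(6)=61.3100
k=5: j=0 S=38.2831 intr=44.2869 cont=43.9844 V=44.2869[EX]; j=1 S=46.2186 intr=36.3514 cont=36.0489 V=36.3514[EX]; j=2 S=55.7990 intr=26.7710 cont=26.4684 V=26.7710[EX]; j=3 S=67.3653 intr=15.2047 cont=15.4983 V=15.4983[hold]; j=4 S=81.3291 intr=1.2409 cont=5.9659 V=5.9659[hold]; j=5 S=98.1874 intr=0.0000 cont=1.0830 V=1.0830[hold]  S*(5)=55.7990
k=4: j=0 S=42.0641 intr=40.5059 cont=40.2033 V=40.5059[EX]; j=1 S=50.7834 intr=31.7866 cont=31.4841 V=31.7866[EX]; j=2 S=61.3100 intr=21.2600 cont=21.1025 V=21.2600[EX]; j=3 S=74.0186 intr=8.5514 cont=10.7311 V=10.7311[hold]; j=4 S=89.3616 intr=0.0000 cont=3.5312 V=3.5312[hold]  S*(4)=61.3100
k=3: j=0 S=46.2186 intr=36.3514 cont=36.0489 V=36.3514[EX]; j=1 S=55.7990 intr=26.7710 cont=26.4684 V=26.7710[EX]; j=2 S=67.3653 intr=15.2047 cont=15.9793 V=15.9793[hold]; j=3 S=81.3291 intr=1.2409 cont=7.1339 V=7.1339[hold]  S*(3)=55.7990
k=2: j=0 S=50.7834 intr=31.7866 cont=31.4841 V=31.7866[EX]; j=1 S=61.3100 intr=21.2600 cont=21.3402 V=21.3402[hold]; j=2 S=74.0186 intr=8.5514 cont=11.5498 V=11.5498[hold]  S*(2)=50.7834
k=1: j=0 S=55.7990 intr=26.7710 cont=26.5081 V=26.7710[EX]; j=1 S=67.3653 intr=15.2047 cont=16.4241 V=16.4241[hold]  S*(1)=55.7990
k=0: j=0 S=61.3100 intr=21.2600 cont=21.5600 V=21.5600[hold]  S*(0)=-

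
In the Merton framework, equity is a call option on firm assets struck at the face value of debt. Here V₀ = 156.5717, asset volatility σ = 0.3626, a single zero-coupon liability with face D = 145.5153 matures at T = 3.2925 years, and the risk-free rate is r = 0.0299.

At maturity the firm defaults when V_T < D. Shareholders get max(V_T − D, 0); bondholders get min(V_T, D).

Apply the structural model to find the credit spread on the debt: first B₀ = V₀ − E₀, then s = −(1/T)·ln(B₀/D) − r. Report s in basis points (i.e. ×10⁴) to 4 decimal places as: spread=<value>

With assets at 156.5717 and a single debt payment of 145.5153 at 3.2925 years:
d₁ = [ln(V₀/D) + (r + σ²/2)T] / (σ√T)
   = [ln(156.5717/145.5153) + (0.0299 + 0.5·0.3626²)·3.2925] / (0.3626·√3.2925)
   = [0.073233 + 0.314893] / 0.657947 = 0.589904
d₂ = d₁ − σ√T = 0.589904 − 0.657947 = -0.068043
N(d₁) = 0.722373,  N(d₂) = 0.472876,  e^(−rT) = 0.906245
E₀ = V₀·N(d₁) − D·e^(−rT)·N(d₂)
   = 156.5717·0.722373 − 145.5153·0.906245·0.472876 = 50.743775
B₀ = V₀ − E₀ = 156.5717 − 50.743775 = 105.827925
spread = −(1/T)·ln(B₀/D) − r = −(1/3.2925)·ln(105.827925/145.5153) − 0.0299 = 0.06682492
in basis points: 0.06682492 × 10⁴ = 668.2492 bp

spread=668.2492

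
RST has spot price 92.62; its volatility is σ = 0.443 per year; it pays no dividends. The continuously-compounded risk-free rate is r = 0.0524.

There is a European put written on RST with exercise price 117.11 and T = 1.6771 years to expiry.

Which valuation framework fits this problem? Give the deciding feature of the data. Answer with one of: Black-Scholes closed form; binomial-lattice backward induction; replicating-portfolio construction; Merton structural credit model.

framework: Black-Scholes closed form

Key observation: everything needed for the exact continuous-time valuation of the European put on RST (strike 117.11) is given, and no feature rules the closed form out.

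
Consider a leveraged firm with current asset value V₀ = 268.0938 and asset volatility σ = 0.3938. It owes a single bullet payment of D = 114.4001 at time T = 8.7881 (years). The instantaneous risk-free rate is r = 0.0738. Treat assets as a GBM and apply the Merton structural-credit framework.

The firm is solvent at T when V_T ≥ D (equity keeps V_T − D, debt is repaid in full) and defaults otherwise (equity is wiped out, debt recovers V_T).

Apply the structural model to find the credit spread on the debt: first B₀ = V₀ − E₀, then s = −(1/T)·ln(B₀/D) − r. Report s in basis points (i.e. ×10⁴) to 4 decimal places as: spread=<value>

spread=124.1372

With assets at 268.0938 and a single debt payment of 114.4001 at 8.7881 years:
d₁ = [ln(V₀/D) + (r + σ²/2)T] / (σ√T)
   = [ln(268.0938/114.4001) + (0.0738 + 0.5·0.3938²)·8.7881] / (0.3938·√8.7881)
   = [0.851635 + 1.329984] / 1.167409 = 1.868769
d₂ = d₁ − σ√T = 1.868769 − 1.167409 = 0.701360
N(d₁) = 0.969173,  N(d₂) = 0.758461,  e^(−rT) = 0.522797
E₀ = V₀·N(d₁) − D·e^(−rT)·N(d₂)
   = 268.0938·0.969173 − 114.4001·0.522797·0.758461 = 214.467094
B₀ = V₀ − E₀ = 268.0938 − 214.467094 = 53.626706
spread = −(1/T)·ln(B₀/D) − r = −(1/8.7881)·ln(53.626706/114.4001) − 0.0738 = 0.01241372
in basis points: 0.01241372 × 10⁴ = 124.1372 bp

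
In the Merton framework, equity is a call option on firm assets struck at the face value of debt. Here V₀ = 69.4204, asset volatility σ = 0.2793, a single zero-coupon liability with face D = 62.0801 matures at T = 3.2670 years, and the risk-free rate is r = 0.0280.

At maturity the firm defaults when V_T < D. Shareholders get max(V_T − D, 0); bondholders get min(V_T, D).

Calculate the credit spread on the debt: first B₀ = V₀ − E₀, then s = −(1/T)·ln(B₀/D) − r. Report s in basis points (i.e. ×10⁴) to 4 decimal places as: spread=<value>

With assets at 69.4204 and a single debt payment of 62.0801 at 3.2670 years:
d₁ = [ln(V₀/D) + (r + σ²/2)T] / (σ√T)
   = [ln(69.4204/62.0801) + (0.0280 + 0.5·0.2793²)·3.2670] / (0.2793·√3.2670)
   = [0.111755 + 0.218903] / 0.504830 = 0.654989
d₂ = d₁ − σ√T = 0.654989 − 0.504830 = 0.150158
N(d₁) = 0.743762,  N(d₂) = 0.559680,  e^(−rT) = 0.912583
E₀ = V₀·N(d₁) − D·e^(−rT)·N(d₂)
   = 69.4204·0.743762 − 62.0801·0.912583·0.559680 = 19.924586
B₀ = V₀ − E₀ = 69.4204 − 19.924586 = 49.495814
spread = −(1/T)·ln(B₀/D) − r = −(1/3.2670)·ln(49.495814/62.0801) − 0.0280 = 0.04134111
in basis points: 0.04134111 × 10⁴ = 413.4111 bp

spread=413.4111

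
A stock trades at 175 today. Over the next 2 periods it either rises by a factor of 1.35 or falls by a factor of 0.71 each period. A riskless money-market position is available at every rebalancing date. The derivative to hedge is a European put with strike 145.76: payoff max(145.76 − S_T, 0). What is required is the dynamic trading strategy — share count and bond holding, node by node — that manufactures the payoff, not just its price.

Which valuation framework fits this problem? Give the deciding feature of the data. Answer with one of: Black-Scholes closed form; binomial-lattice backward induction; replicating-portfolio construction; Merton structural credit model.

Key observation: the task asks for the hedge itself — share and bond holdings at every node of the 2-period tree on spot 175 with factors 1.35/0.71 — which is exactly what the replicating-portfolio construction produces.

framework: replicating-portfolio construction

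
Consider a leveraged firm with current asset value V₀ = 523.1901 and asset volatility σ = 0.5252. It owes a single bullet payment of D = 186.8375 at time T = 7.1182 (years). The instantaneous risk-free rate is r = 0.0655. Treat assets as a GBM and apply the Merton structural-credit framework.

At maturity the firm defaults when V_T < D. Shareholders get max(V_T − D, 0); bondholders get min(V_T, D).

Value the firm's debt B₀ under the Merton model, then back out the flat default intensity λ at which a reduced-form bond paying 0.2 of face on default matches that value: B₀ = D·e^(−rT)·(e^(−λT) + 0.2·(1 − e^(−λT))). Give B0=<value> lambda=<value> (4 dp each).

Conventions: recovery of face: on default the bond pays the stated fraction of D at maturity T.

Apply the equity-as-call identities (strike 186.8375, horizon 7.1182 years):
d₁ = [ln(V₀/D) + (r + σ²/2)T] / (σ√T)
   = [ln(523.1901/186.8375) + (0.0655 + 0.5·0.5252²)·7.1182] / (0.5252·√7.1182)
   = [1.029706 + 1.447967] / 1.401231 = 1.768211
d₂ = d₁ − σ√T = 1.768211 − 1.401231 = 0.366980
N(d₁) = 0.961487,  N(d₂) = 0.643183,  e^(−rT) = 0.627355
E₀ = V₀·N(d₁) − D·e^(−rT)·N(d₂)
   = 523.1901·0.961487 − 186.8375·0.627355·0.643183 = 427.650844
B₀ = V₀ − E₀ = 523.1901 − 427.650844 = 95.539256
e^(−λT) = (B₀·e^(rT)/D − 0.2)/(1 − 0.2) = (95.5393·1.593993/186.8375 − 0.2)/0.8 = 0.76885972
λ = −ln(0.76885972)/7.1182 = 0.036926

B0=95.5393 lambda=0.0369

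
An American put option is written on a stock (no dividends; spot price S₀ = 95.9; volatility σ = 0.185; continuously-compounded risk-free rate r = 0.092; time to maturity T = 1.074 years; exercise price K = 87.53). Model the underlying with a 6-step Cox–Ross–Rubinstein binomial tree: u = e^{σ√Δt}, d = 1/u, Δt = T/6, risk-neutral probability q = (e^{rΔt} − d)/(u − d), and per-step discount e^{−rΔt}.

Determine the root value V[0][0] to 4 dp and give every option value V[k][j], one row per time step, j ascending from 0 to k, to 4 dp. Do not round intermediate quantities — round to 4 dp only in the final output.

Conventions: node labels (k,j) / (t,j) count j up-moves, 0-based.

Δt=0.17900, u=1.08142, d=0.92471, q=0.58640, disc=e^(-rΔt)=0.98367
k=6 terminal: V=max(K-S,0) → 27.5697 17.4089 5.5263 0.0000 0.0000 0.0000 0.0000
k=5: j=0 S=64.8420 intr=22.6880 cont=21.2584 V=22.6880[EX]; j=1 S=75.8300 intr=11.7000 cont=10.2703 V=11.7000[EX]; j=2 S=88.6801 intr=0.0000 cont=2.2483 V=2.2483[hold]; j=3 S=103.7077 intr=0.0000 cont=0.0000 V=0.0000[hold]; j=4 S=121.2819 intr=0.0000 cont=0.0000 V=0.0000[hold]; j=5 S=141.8342 intr=0.0000 cont=0.0000 V=0.0000[hold]
k=4: j=0 S=70.1211 intr=17.4089 cont=15.9793 V=17.4089[EX]; j=1 S=82.0037 intr=5.5263 cont=6.0569 V=6.0569[hold]; j=2 S=95.9000 intr=0.0000 cont=0.9147 V=0.9147[hold]; j=3 S=112.1511 intr=0.0000 cont=0.0000 V=0.0000[hold]; j=4 S=131.1561 intr=0.0000 cont=0.0000 V=0.0000[hold]
k=3: j=0 S=75.8300 intr=11.7000 cont=10.5764 V=11.7000[EX]; j=1 S=88.6801 intr=0.0000 cont=2.9918 V=2.9918[hold]; j=2 S=103.7077 intr=0.0000 cont=0.3721 V=0.3721[hold]; j=3 S=121.2819 intr=0.0000 cont=0.0000 V=0.0000[hold]
k=2: j=0 S=82.0037 intr=5.5263 cont=6.4858 V=6.4858[hold]; j=1 S=95.9000 intr=0.0000 cont=1.4318 V=1.4318[hold]; j=2 S=112.1511 intr=0.0000 cont=0.1514 V=0.1514[hold]
k=1: j=0 S=88.6801 intr=0.0000 cont=3.4646 V=3.4646[hold]; j=1 S=103.7077 intr=0.0000 cont=0.6699 V=0.6699[hold]
k=0: j=0 S=95.9000 intr=0.0000 cont=1.7959 V=1.7959[hold]

price = 1.7959
tree:
1.7959
3.4646 0.6699
6.4858 1.4318 0.1514
11.7000 2.9918 0.3721 0.0000
17.4089 6.0569 0.9147 0.0000 0.0000
22.6880 11.7000 2.2483 0.0000 0.0000 0.0000
27.5697 17.4089 5.5263 0.0000 0.0000 0.0000 0.0000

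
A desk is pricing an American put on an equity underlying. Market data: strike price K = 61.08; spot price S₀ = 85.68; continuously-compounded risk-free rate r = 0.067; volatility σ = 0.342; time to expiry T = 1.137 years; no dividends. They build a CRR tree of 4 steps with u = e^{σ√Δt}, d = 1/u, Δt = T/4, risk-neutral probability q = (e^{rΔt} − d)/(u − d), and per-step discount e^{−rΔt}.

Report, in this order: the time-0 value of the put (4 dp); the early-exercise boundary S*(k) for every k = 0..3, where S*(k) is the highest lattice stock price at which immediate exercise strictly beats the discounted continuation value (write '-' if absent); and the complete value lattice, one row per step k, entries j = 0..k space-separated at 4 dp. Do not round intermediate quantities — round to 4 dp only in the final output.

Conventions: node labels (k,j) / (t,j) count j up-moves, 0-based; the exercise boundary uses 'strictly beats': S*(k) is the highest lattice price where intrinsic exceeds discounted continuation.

params: Δt=0.28425 u=1.20002 d=0.83332 q=0.50697 e^(-rΔt)=0.98114
t_4 payoffs: 19.7632 1.5819 0.0000 0.0000 0.0000
t_3: node(3,0) S=49.5809 payoff=11.4991 vs cont=10.3468 → 11.4991 [stop]  node(3,1) S=71.3989 payoff=0.0000 vs cont=0.7652 → 0.7652 [wait]  node(3,2) S=102.8177 payoff=0.0000 vs cont=0.0000 → 0.0000 [wait]  node(3,3) S=148.0622 payoff=0.0000 vs cont=0.0000 → 0.0000 [wait]  ⇒ S*(3)=49.5809
t_2: node(2,0) S=59.4981 payoff=1.5819 vs cont=5.9430 → 5.9430 [wait]  node(2,1) S=85.6800 payoff=0.0000 vs cont=0.3702 → 0.3702 [wait]  node(2,2) S=123.3832 payoff=0.0000 vs cont=0.0000 → 0.0000 [wait]  ⇒ S*(2)=-
t_1: node(1,0) S=71.3989 payoff=0.0000 vs cont=3.0589 → 3.0589 [wait]  node(1,1) S=102.8177 payoff=0.0000 vs cont=0.1791 → 0.1791 [wait]  ⇒ S*(1)=-
t_0: node(0,0) S=85.6800 payoff=0.0000 vs cont=1.5687 → 1.5687 [wait]  ⇒ S*(0)=-

price = 1.5687
boundary = - - - 49.5809
tree:
1.5687
3.0589 0.1791
5.9430 0.3702 0.0000
11.4991 0.7652 0.0000 0.0000
19.7632 1.5819 0.0000 0.0000 0.0000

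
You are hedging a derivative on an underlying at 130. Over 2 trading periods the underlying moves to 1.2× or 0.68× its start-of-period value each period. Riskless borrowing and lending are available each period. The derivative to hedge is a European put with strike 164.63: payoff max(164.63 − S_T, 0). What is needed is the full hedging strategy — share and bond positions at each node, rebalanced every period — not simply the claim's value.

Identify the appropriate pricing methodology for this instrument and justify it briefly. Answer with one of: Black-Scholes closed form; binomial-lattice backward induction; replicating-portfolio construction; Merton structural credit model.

Key observation: the mandate to exhibit the hedge at every date and state singles out the replicating-portfolio construction on the 2-period tree with factors 1.2 and 0.68 from 130.

framework: replicating-portfolio construction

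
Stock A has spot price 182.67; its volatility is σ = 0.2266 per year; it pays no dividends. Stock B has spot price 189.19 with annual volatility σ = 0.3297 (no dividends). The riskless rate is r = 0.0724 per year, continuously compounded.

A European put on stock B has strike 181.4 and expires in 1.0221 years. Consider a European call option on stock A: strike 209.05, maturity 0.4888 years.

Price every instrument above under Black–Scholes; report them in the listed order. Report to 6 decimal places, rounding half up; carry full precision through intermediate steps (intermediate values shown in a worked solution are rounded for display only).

price(stock B put K=181.4) = 14.710665
price(stock A call K=209.05) = 4.891717

[stock B put K=181.4]
σ√T = 0.3297·√1.0221 = 0.333323
d₁ = (ln(S/K) + (r+σ²/2)T) / (σ√T) = (ln(189.19/181.4) + (0.0724+0.3297²/2)·1.0221) / 0.333323 = (0.042047 + 0.129552) / 0.333323 = 0.514814
d₂ = d₁ − σ√T = 0.514814 − 0.333323 = 0.181491
e^{−rT} = 0.928672
N(−d₁) = 0.303341,  N(−d₂) = 0.427991
price = K·e^{−rT}·N(−d₂) − S·N(−d₁) = 72.099840 − 57.389175 = 14.710665
[stock A call K=209.05]
σ√T = 0.2266·√0.4888 = 0.158426
d₁ = (ln(S/K) + (r+σ²/2)T) / (σ√T) = (ln(182.67/209.05) + (0.0724+0.2266²/2)·0.4888) / 0.158426 = (-0.134892 + 0.047938) / 0.158426 = -0.548862
d₂ = d₁ − σ√T = -0.548862 − 0.158426 = -0.707287
e^{−rT} = 0.965230
N(d₁) = 0.291550,  N(d₂) = 0.239694
price = S·N(d₁) − K·e^{−rT}·N(d₂) = 53.257482 − 48.365764 = 4.891717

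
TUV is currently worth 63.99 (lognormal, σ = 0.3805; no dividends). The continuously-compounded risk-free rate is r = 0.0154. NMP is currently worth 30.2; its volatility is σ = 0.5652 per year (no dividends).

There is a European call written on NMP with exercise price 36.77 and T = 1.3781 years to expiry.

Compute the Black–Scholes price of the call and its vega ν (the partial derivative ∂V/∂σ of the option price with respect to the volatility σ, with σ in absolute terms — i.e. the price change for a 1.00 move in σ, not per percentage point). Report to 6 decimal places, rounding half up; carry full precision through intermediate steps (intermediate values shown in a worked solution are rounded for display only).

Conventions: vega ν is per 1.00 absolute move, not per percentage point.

price = 5.992092
ν = 14.111741

σ√T = 0.5652·√1.3781 = 0.663502
d₁ = (ln(S/K) + (r+σ²/2)T) / (σ√T) = (ln(30.2/36.77) + (0.0154+0.5652²/2)·1.3781) / 0.663502 = (-0.196840 + 0.241340) / 0.663502 = 0.067068
d₂ = d₁ − σ√T = 0.067068 − 0.663502 = -0.596434
e^{−rT} = 0.979001
N(d₁) = 0.526736,  N(d₂) = 0.275443
Call price V = S·N(d₁) − K·e^{−rT}·N(d₂) = 15.907440 − 9.915348 = 5.992092
φ(d₁) = (1/√(2π))·e^{−d₁²/2} = 0.398046
ν = S·φ(d₁)·√T = 14.111741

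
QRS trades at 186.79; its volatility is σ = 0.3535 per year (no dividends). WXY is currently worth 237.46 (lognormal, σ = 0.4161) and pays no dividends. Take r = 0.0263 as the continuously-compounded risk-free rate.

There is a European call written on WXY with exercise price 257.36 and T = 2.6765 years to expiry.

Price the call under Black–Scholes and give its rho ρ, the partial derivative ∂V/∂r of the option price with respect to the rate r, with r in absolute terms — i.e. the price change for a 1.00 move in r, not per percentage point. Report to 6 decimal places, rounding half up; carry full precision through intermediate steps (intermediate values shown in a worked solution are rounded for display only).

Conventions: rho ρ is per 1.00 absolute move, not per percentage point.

price = 62.388510
ρ = 231.908205

σ√T = 0.4161·√2.6765 = 0.680740
d₁ = (ln(S/K) + (r+σ²/2)T) / (σ√T) = (ln(237.46/257.36) + (0.0263+0.4161²/2)·2.6765) / 0.680740 = (-0.080477 + 0.302095) / 0.680740 = 0.325556
d₂ = d₁ − σ√T = 0.325556 − 0.680740 = -0.355184
e^{−rT} = 0.932028
N(d₁) = 0.627620,  N(d₂) = 0.361226
Call price V = S·N(d₁) − K·e^{−rT}·N(d₂) = 149.034579 − 86.646070 = 62.388510
ρ = K·T·e^{−rT}·N(d₂) = 231.908205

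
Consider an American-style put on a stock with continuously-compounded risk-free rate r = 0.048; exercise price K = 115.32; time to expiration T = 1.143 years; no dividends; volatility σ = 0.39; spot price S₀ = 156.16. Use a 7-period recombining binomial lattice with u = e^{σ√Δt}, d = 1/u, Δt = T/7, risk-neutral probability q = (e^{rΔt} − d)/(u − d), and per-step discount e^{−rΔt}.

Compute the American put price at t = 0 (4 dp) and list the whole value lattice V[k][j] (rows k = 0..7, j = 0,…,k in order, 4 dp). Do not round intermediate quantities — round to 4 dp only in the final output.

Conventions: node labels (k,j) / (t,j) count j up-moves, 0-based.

Δt=0.16329, u=1.17069, d=0.85420, q=0.48554, disc=e^(-rΔt)=0.99219
k=7 terminal: V=max(K-S,0) → 63.5026 44.3035 17.9907 0.0000 0.0000 0.0000 0.0000 0.0000
k=6: j=0 S=60.6621 intr=54.6579 cont=53.7576 V=54.6579[EX]; j=1 S=83.1384 intr=32.1816 cont=31.2813 V=32.1816[EX]; j=2 S=113.9425 intr=1.3775 cont=9.1832 V=9.1832[hold]; j=3 S=156.1600 intr=0.0000 cont=0.0000 V=0.0000[hold]; j=4 S=214.0198 intr=0.0000 cont=0.0000 V=0.0000[hold]; j=5 S=293.3175 intr=0.0000 cont=0.0000 V=0.0000[hold]; j=6 S=401.9963 intr=0.0000 cont=0.0000 V=0.0000[hold]
k=5: j=0 S=71.0165 intr=44.3035 cont=43.4031 V=44.3035[EX]; j=1 S=97.3293 intr=17.9907 cont=20.8508 V=20.8508[hold]; j=2 S=133.3914 intr=0.0000 cont=4.6874 V=4.6874[hold]; j=3 S=182.8150 intr=0.0000 cont=0.0000 V=0.0000[hold]; j=4 S=250.5509 intr=0.0000 cont=0.0000 V=0.0000[hold]; j=5 S=343.3840 intr=0.0000 cont=0.0000 V=0.0000[hold]
k=4: j=0 S=83.1384 intr=32.1816 cont=32.6592 V=32.6592[hold]; j=1 S=113.9425 intr=1.3775 cont=12.9012 V=12.9012[hold]; j=2 S=156.1600 intr=0.0000 cont=2.3927 V=2.3927[hold]; j=3 S=214.0198 intr=0.0000 cont=0.0000 V=0.0000[hold]; j=4 S=293.3175 intr=0.0000 cont=0.0000 V=0.0000[hold]
k=3: j=0 S=97.3293 intr=17.9907 cont=22.8857 V=22.8857[hold]; j=1 S=133.3914 intr=0.0000 cont=7.7380 V=7.7380[hold]; j=2 S=182.8150 intr=0.0000 cont=1.2213 V=1.2213[hold]; j=3 S=250.5509 intr=0.0000 cont=0.0000 V=0.0000[hold]
k=2: j=0 S=113.9425 intr=1.3775 cont=15.4096 V=15.4096[hold]; j=1 S=156.1600 intr=0.0000 cont=4.5381 V=4.5381[hold]; j=2 S=214.0198 intr=0.0000 cont=0.6234 V=0.6234[hold]
k=1: j=0 S=133.3914 intr=0.0000 cont=10.0519 V=10.0519[hold]; j=1 S=182.8150 intr=0.0000 cont=2.6168 V=2.6168[hold]
k=0: j=0 S=156.1600 intr=0.0000 cont=6.3915 V=6.3915[hold]

price = 6.3915
tree:
6.3915
10.0519 2.6168
15.4096 4.5381 0.6234
22.8857 7.7380 1.2213 0.0000
32.6592 12.9012 2.3927 0.0000 0.0000
44.3035 20.8508 4.6874 0.0000 0.0000 0.0000
54.6579 32.1816 9.1832 0.0000 0.0000 0.0000 0.0000
63.5026 44.3035 17.9907 0.0000 0.0000 0.0000 0.0000 0.0000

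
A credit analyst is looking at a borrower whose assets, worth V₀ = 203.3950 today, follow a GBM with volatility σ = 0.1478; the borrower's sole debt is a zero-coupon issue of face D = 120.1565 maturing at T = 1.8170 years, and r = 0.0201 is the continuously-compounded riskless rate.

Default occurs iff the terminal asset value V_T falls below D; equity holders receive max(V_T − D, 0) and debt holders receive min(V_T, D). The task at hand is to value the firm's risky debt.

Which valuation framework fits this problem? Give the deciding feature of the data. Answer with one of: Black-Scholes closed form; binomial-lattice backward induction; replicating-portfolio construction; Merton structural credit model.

Key observation: a levered firm with one bullet debt due at 1.8170 years is the canonical structural-credit setup: equity is a call on the firm's assets struck at the face value.

framework: Merton structural credit model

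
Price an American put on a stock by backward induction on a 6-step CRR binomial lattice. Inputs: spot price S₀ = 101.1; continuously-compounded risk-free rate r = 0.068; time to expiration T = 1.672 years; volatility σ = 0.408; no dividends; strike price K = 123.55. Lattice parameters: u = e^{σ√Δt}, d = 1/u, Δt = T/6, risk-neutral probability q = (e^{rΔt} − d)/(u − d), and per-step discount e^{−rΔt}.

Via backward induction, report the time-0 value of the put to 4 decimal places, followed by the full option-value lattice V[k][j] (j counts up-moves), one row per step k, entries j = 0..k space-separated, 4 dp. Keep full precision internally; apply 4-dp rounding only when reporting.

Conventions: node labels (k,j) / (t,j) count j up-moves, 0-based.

price = 30.4140
tree:
30.4140
42.7170 18.8172
57.8333 28.6771 9.3065
70.5668 42.0395 15.9119 2.8063
80.8331 57.8333 26.4217 5.6126 0.0000
89.1101 70.5668 42.0395 11.2251 0.0000 0.0000
95.7833 80.8331 57.8333 22.4500 0.0000 0.0000 0.0000

Δt=0.27867  u=1.24033  d=0.80624  q=0.49043  discount=0.98123
step 6 (expiry): payoffs max(K−S,0) = 95.7833 80.8331 57.8333 22.4500 0.0000 0.0000 0.0000
k=5: (k=5,j=0): S=34.4399, K−S=89.1101, hold=86.7909 ⇒ V=89.1101 exercise | (k=5,j=1): S=52.9832, K−S=70.5668, hold=68.2477 ⇒ V=70.5668 exercise | (k=5,j=2): S=81.5105, K−S=42.0395, hold=39.7204 ⇒ V=42.0395 exercise | (k=5,j=3): S=125.3975, K−S=0.0000, hold=11.2251 ⇒ V=11.2251 continue | (k=5,j=4): S=192.9143, K−S=0.0000, hold=0.0000 ⇒ V=0.0000 continue | (k=5,j=5): S=296.7837, K−S=0.0000, hold=0.0000 ⇒ V=0.0000 continue
k=4: (k=4,j=0): S=42.7169, K−S=80.8331, hold=78.5139 ⇒ V=80.8331 exercise | (k=4,j=1): S=65.7167, K−S=57.8333, hold=55.5142 ⇒ V=57.8333 exercise | (k=4,j=2): S=101.1000, K−S=22.4500, hold=26.4217 ⇒ V=26.4217 continue | (k=4,j=3): S=155.5345, K−S=0.0000, hold=5.6126 ⇒ V=5.6126 continue | (k=4,j=4): S=239.2777, K−S=0.0000, hold=0.0000 ⇒ V=0.0000 continue
k=3: (k=3,j=0): S=52.9832, K−S=70.5668, hold=68.2477 ⇒ V=70.5668 exercise | (k=3,j=1): S=81.5105, K−S=42.0395, hold=41.6317 ⇒ V=42.0395 exercise | (k=3,j=2): S=125.3975, K−S=0.0000, hold=15.9119 ⇒ V=15.9119 continue | (k=3,j=3): S=192.9143, K−S=0.0000, hold=2.8063 ⇒ V=2.8063 continue
k=2: (k=2,j=0): S=65.7167, K−S=57.8333, hold=55.5142 ⇒ V=57.8333 exercise | (k=2,j=1): S=101.1000, K−S=22.4500, hold=28.6771 ⇒ V=28.6771 continue | (k=2,j=2): S=155.5345, K−S=0.0000, hold=9.3065 ⇒ V=9.3065 continue
k=1: (k=1,j=0): S=81.5105, K−S=42.0395, hold=42.7170 ⇒ V=42.7170 continue | (k=1,j=1): S=125.3975, K−S=0.0000, hold=18.8172 ⇒ V=18.8172 continue
k=0: (k=0,j=0): S=101.1000, K−S=22.4500, hold=30.4140 ⇒ V=30.4140 continue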